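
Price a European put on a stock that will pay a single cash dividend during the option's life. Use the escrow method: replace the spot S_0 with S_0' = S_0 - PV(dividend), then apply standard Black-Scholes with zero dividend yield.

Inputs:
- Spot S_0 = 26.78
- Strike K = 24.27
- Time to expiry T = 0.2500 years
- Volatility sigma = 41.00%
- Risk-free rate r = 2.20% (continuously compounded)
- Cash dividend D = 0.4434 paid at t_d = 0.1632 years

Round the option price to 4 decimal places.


Answer: Price = 1.1429

Derivation:
PV(D) = D * exp(-r * t_d) = 0.4434 * 0.99641604 = 0.44181087
S_0' = S_0 - PV(D) = 26.7800 - 0.44181087 = 26.33818913
d1 = (ln(S_0'/K) + (r + sigma^2/2)*T) / (sigma*sqrt(T)) = 0.52825085
d2 = d1 - sigma*sqrt(T) = 0.32325085
exp(-rT) = 0.99451510
N(-d1) = 0.29866262; N(-d2) = 0.37325264
P = K * exp(-rT) * N(-d2) - S_0' * N(-d1) = 24.2700 * 0.99451510 * 0.37325264 - 26.33818913 * 0.29866262 = 1.1429


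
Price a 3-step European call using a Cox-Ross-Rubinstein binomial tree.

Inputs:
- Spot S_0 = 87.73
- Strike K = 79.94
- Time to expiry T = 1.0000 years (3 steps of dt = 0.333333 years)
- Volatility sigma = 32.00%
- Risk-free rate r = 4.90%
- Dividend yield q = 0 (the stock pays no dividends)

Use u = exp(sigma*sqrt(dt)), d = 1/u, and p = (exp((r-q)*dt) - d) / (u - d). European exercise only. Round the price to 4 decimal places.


dt = T/N = 0.333333
u = exp(sigma*sqrt(dt)) = 1.202920; d = 1/u = 0.831310
p = (exp((r-q)*dt) - d) / (u - d) = 0.498257
Discount per step: exp(-r*dt) = 0.983799
Stock lattice S(k, i) with i counting down-moves:
  k=0: S(0,0) = 87.7300
  k=1: S(1,0) = 105.5322; S(1,1) = 72.9309
  k=2: S(2,0) = 126.9468; S(2,1) = 87.7300; S(2,2) = 60.6282
  k=3: S(3,0) = 152.7069; S(3,1) = 105.5322; S(3,2) = 72.9309; S(3,3) = 50.4008
Terminal payoffs V(N, i) = max(S_T - K, 0):
  V(3,0) = 72.766866; V(3,1) = 25.592188; V(3,2) = 0.000000; V(3,3) = 0.000000
Backward induction: V(k, i) = exp(-r*dt) * [p * V(k+1, i) + (1-p) * V(k+1, i+1)].
  V(2,0) = exp(-r*dt) * [p*72.766866 + (1-p)*25.592188] = 48.301880
  V(2,1) = exp(-r*dt) * [p*25.592188 + (1-p)*0.000000] = 12.544897
  V(2,2) = exp(-r*dt) * [p*0.000000 + (1-p)*0.000000] = 0.000000
  V(1,0) = exp(-r*dt) * [p*48.301880 + (1-p)*12.544897] = 29.869185
  V(1,1) = exp(-r*dt) * [p*12.544897 + (1-p)*0.000000] = 6.149316
  V(0,0) = exp(-r*dt) * [p*29.869185 + (1-p)*6.149316] = 17.676808

Answer: Price = V(0,0) = 17.6768


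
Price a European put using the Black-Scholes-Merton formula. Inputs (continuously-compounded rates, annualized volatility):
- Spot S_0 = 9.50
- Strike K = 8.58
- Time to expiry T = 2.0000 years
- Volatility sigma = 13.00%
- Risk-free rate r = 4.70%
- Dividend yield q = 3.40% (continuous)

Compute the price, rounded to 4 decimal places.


Answer: Price = 0.2199

Derivation:
d1 = (ln(S/K) + (r - q + 0.5*sigma^2) * T) / (sigma * sqrt(T)) = 0.78737909
d2 = d1 - sigma * sqrt(T) = 0.60353133
exp(-rT) = 0.91028276; exp(-qT) = 0.93426047
P = K * exp(-rT) * N(-d2) - S_0 * exp(-qT) * N(-d1)
N(-d1) = 0.21552999; N(-d2) = 0.27307764
P = 8.5800 * 0.91028276 * 0.27307764 - 9.5000 * 0.93426047 * 0.21552999 = 0.2199


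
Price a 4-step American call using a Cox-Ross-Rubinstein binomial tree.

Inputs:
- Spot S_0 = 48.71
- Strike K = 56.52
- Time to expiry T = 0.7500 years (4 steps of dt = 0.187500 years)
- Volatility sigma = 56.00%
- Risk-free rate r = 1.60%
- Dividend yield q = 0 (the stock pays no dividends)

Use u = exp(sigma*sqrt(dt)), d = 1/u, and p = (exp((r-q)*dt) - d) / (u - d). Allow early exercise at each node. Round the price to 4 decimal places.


dt = T/N = 0.187500
u = exp(sigma*sqrt(dt)) = 1.274415; d = 1/u = 0.784674
p = (exp((r-q)*dt) - d) / (u - d) = 0.445808
Discount per step: exp(-r*dt) = 0.997004
Stock lattice S(k, i) with i counting down-moves:
  k=0: S(0,0) = 48.7100
  k=1: S(1,0) = 62.0767; S(1,1) = 38.2215
  k=2: S(2,0) = 79.1115; S(2,1) = 48.7100; S(2,2) = 29.9914
  k=3: S(3,0) = 100.8209; S(3,1) = 62.0767; S(3,2) = 38.2215; S(3,3) = 23.5335
  k=4: S(4,0) = 128.4877; S(4,1) = 79.1115; S(4,2) = 48.7100; S(4,3) = 29.9914; S(4,4) = 18.4661
Terminal payoffs V(N, i) = max(S_T - K, 0):
  V(4,0) = 71.967651; V(4,1) = 22.591526; V(4,2) = 0.000000; V(4,3) = 0.000000; V(4,4) = 0.000000
Backward induction: V(k, i) = exp(-r*dt) * [p * V(k+1, i) + (1-p) * V(k+1, i+1)]; then take max(V_cont, immediate exercise) for American.
  V(3,0) = exp(-r*dt) * [p*71.967651 + (1-p)*22.591526] = 44.470207; exercise = 44.300901; V(3,0) = max -> 44.470207
  V(3,1) = exp(-r*dt) * [p*22.591526 + (1-p)*0.000000] = 10.041323; exercise = 5.556746; V(3,1) = max -> 10.041323
  V(3,2) = exp(-r*dt) * [p*0.000000 + (1-p)*0.000000] = 0.000000; exercise = 0.000000; V(3,2) = max -> 0.000000
  V(3,3) = exp(-r*dt) * [p*0.000000 + (1-p)*0.000000] = 0.000000; exercise = 0.000000; V(3,3) = max -> 0.000000
  V(2,0) = exp(-r*dt) * [p*44.470207 + (1-p)*10.041323] = 25.313953; exercise = 22.591526; V(2,0) = max -> 25.313953
  V(2,1) = exp(-r*dt) * [p*10.041323 + (1-p)*0.000000] = 4.463097; exercise = 0.000000; V(2,1) = max -> 4.463097
  V(2,2) = exp(-r*dt) * [p*0.000000 + (1-p)*0.000000] = 0.000000; exercise = 0.000000; V(2,2) = max -> 0.000000
  V(1,0) = exp(-r*dt) * [p*25.313953 + (1-p)*4.463097] = 13.717370; exercise = 5.556746; V(1,0) = max -> 13.717370
  V(1,1) = exp(-r*dt) * [p*4.463097 + (1-p)*0.000000] = 1.983726; exercise = 0.000000; V(1,1) = max -> 1.983726
  V(0,0) = exp(-r*dt) * [p*13.717370 + (1-p)*1.983726] = 7.193072; exercise = 0.000000; V(0,0) = max -> 7.193072

Answer: Price = V(0,0) = 7.1931


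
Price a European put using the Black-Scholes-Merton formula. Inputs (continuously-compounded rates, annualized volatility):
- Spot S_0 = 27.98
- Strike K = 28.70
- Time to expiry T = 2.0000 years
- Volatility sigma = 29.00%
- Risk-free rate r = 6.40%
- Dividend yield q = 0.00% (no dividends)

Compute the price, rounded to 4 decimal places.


Answer: Price = 3.0929

Derivation:
d1 = (ln(S/K) + (r - q + 0.5*sigma^2) * T) / (sigma * sqrt(T)) = 0.45521303
d2 = d1 - sigma * sqrt(T) = 0.04509109
exp(-rT) = 0.87985338; exp(-qT) = 1.00000000
P = K * exp(-rT) * N(-d2) - S_0 * exp(-qT) * N(-d1)
N(-d1) = 0.32447799; N(-d2) = 0.48201735
P = 28.7000 * 0.87985338 * 0.48201735 - 27.9800 * 1.00000000 * 0.32447799 = 3.0929


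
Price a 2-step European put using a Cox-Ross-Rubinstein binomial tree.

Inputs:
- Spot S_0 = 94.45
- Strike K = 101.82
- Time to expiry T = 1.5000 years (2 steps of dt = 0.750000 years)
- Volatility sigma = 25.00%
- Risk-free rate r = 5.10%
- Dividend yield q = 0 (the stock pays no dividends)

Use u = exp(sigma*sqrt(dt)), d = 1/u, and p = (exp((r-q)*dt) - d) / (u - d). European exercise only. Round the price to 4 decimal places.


Answer: Price = V(0,0) = 11.5065

Derivation:
dt = T/N = 0.750000
u = exp(sigma*sqrt(dt)) = 1.241731; d = 1/u = 0.805327
p = (exp((r-q)*dt) - d) / (u - d) = 0.535430
Discount per step: exp(-r*dt) = 0.962472
Stock lattice S(k, i) with i counting down-moves:
  k=0: S(0,0) = 94.4500
  k=1: S(1,0) = 117.2815; S(1,1) = 76.0632
  k=2: S(2,0) = 145.6321; S(2,1) = 94.4500; S(2,2) = 61.2558
Terminal payoffs V(N, i) = max(K - S_T, 0):
  V(2,0) = 0.000000; V(2,1) = 7.370000; V(2,2) = 40.564240
Backward induction: V(k, i) = exp(-r*dt) * [p * V(k+1, i) + (1-p) * V(k+1, i+1)].
  V(1,0) = exp(-r*dt) * [p*0.000000 + (1-p)*7.370000] = 3.295391
  V(1,1) = exp(-r*dt) * [p*7.370000 + (1-p)*40.564240] = 21.935754
  V(0,0) = exp(-r*dt) * [p*3.295391 + (1-p)*21.935754] = 11.506496


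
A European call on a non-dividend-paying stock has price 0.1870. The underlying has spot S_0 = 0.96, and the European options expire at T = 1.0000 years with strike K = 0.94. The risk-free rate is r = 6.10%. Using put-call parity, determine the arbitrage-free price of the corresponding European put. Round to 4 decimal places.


Answer: Put price = 0.1114

Derivation:
Put-call parity: C - P = S_0 * exp(-qT) - K * exp(-rT).
S_0 * exp(-qT) = 0.9600 * 1.00000000 = 0.96000000
K * exp(-rT) = 0.9400 * 0.94082324 = 0.88437385
P = C - S*exp(-qT) + K*exp(-rT)
P = 0.1870 - 0.96000000 + 0.88437385 = 0.1114


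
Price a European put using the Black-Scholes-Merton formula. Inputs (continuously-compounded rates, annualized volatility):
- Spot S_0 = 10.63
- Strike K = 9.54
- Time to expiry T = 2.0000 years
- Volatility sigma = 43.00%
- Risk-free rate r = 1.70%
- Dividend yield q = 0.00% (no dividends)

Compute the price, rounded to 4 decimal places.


Answer: Price = 1.7293

Derivation:
d1 = (ln(S/K) + (r - q + 0.5*sigma^2) * T) / (sigma * sqrt(T)) = 0.53787262
d2 = d1 - sigma * sqrt(T) = -0.07023921
exp(-rT) = 0.96657150; exp(-qT) = 1.00000000
P = K * exp(-rT) * N(-d2) - S_0 * exp(-qT) * N(-d1)
N(-d1) = 0.29533249; N(-d2) = 0.52799837
P = 9.5400 * 0.96657150 * 0.52799837 - 10.6300 * 1.00000000 * 0.29533249 = 1.7293


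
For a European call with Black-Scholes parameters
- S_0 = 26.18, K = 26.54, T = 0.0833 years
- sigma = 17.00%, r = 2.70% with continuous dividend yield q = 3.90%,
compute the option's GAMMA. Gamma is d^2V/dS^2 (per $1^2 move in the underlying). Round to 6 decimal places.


Answer: Gamma = 0.298149

Derivation:
d1 = -0.2741912815; d2 = -0.3232562385
phi(d1) = 0.3842242307; exp(-qT) = 0.9967565713; exp(-rT) = 0.9977534273
Gamma = exp(-qT) * phi(d1) / (S * sigma * sqrt(T)) = 0.9967565713 * 0.3842242307 / (26.1800 * 0.1700 * 0.2886173938) = 0.298149


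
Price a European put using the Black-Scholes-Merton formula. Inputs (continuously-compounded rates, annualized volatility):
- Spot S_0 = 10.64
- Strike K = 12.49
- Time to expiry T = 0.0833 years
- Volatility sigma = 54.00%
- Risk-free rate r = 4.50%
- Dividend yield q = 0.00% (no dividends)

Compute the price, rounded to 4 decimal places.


Answer: Price = 1.9511

Derivation:
d1 = (ln(S/K) + (r - q + 0.5*sigma^2) * T) / (sigma * sqrt(T)) = -0.92660287
d2 = d1 - sigma * sqrt(T) = -1.08245626
exp(-rT) = 0.99625852; exp(-qT) = 1.00000000
P = K * exp(-rT) * N(-d2) - S_0 * exp(-qT) * N(-d1)
N(-d1) = 0.82293362; N(-d2) = 0.86047508
P = 12.4900 * 0.99625852 * 0.86047508 - 10.6400 * 1.00000000 * 0.82293362 = 1.9511


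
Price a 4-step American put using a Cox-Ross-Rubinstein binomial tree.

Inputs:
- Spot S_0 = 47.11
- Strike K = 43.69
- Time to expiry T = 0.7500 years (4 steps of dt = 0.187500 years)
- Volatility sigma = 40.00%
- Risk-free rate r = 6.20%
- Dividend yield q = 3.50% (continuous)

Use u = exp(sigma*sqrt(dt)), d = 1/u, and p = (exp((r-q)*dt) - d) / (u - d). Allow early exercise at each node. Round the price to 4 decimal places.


dt = T/N = 0.187500
u = exp(sigma*sqrt(dt)) = 1.189110; d = 1/u = 0.840965
p = (exp((r-q)*dt) - d) / (u - d) = 0.471385
Discount per step: exp(-r*dt) = 0.988442
Stock lattice S(k, i) with i counting down-moves:
  k=0: S(0,0) = 47.1100
  k=1: S(1,0) = 56.0190; S(1,1) = 39.6179
  k=2: S(2,0) = 66.6127; S(2,1) = 47.1100; S(2,2) = 33.3172
  k=3: S(3,0) = 79.2098; S(3,1) = 56.0190; S(3,2) = 39.6179; S(3,3) = 28.0186
  k=4: S(4,0) = 94.1892; S(4,1) = 66.6127; S(4,2) = 47.1100; S(4,3) = 33.3172; S(4,4) = 23.5627
Terminal payoffs V(N, i) = max(K - S_T, 0):
  V(4,0) = 0.000000; V(4,1) = 0.000000; V(4,2) = 0.000000; V(4,3) = 10.372755; V(4,4) = 20.127300
Backward induction: V(k, i) = exp(-r*dt) * [p * V(k+1, i) + (1-p) * V(k+1, i+1)]; then take max(V_cont, immediate exercise) for American.
  V(3,0) = exp(-r*dt) * [p*0.000000 + (1-p)*0.000000] = 0.000000; exercise = 0.000000; V(3,0) = max -> 0.000000
  V(3,1) = exp(-r*dt) * [p*0.000000 + (1-p)*0.000000] = 0.000000; exercise = 0.000000; V(3,1) = max -> 0.000000
  V(3,2) = exp(-r*dt) * [p*0.000000 + (1-p)*10.372755] = 5.419822; exercise = 4.072133; V(3,2) = max -> 5.419822
  V(3,3) = exp(-r*dt) * [p*10.372755 + (1-p)*20.127300] = 15.349673; exercise = 15.671359; V(3,3) = max -> 15.671359
  V(2,0) = exp(-r*dt) * [p*0.000000 + (1-p)*0.000000] = 0.000000; exercise = 0.000000; V(2,0) = max -> 0.000000
  V(2,1) = exp(-r*dt) * [p*0.000000 + (1-p)*5.419822] = 2.831887; exercise = 0.000000; V(2,1) = max -> 2.831887
  V(2,2) = exp(-r*dt) * [p*5.419822 + (1-p)*15.671359] = 10.713666; exercise = 10.372755; V(2,2) = max -> 10.713666
  V(1,0) = exp(-r*dt) * [p*0.000000 + (1-p)*2.831887] = 1.479677; exercise = 0.000000; V(1,0) = max -> 1.479677
  V(1,1) = exp(-r*dt) * [p*2.831887 + (1-p)*10.713666] = 6.917430; exercise = 4.072133; V(1,1) = max -> 6.917430
  V(0,0) = exp(-r*dt) * [p*1.479677 + (1-p)*6.917430] = 4.303831; exercise = 0.000000; V(0,0) = max -> 4.303831

Answer: Price = V(0,0) = 4.3038


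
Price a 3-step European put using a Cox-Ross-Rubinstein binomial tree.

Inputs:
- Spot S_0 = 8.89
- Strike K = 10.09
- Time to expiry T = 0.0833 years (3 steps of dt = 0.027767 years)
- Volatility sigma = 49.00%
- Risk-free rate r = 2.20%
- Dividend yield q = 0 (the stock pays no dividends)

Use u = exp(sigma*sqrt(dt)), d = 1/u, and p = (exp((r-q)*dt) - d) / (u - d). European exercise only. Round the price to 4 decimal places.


dt = T/N = 0.027767
u = exp(sigma*sqrt(dt)) = 1.085076; d = 1/u = 0.921594
p = (exp((r-q)*dt) - d) / (u - d) = 0.483336
Discount per step: exp(-r*dt) = 0.999389
Stock lattice S(k, i) with i counting down-moves:
  k=0: S(0,0) = 8.8900
  k=1: S(1,0) = 9.6463; S(1,1) = 8.1930
  k=2: S(2,0) = 10.4670; S(2,1) = 8.8900; S(2,2) = 7.5506
  k=3: S(3,0) = 11.3575; S(3,1) = 9.6463; S(3,2) = 8.1930; S(3,3) = 6.9586
Terminal payoffs V(N, i) = max(K - S_T, 0):
  V(3,0) = 0.000000; V(3,1) = 0.443671; V(3,2) = 1.897028; V(3,3) = 3.131416
Backward induction: V(k, i) = exp(-r*dt) * [p * V(k+1, i) + (1-p) * V(k+1, i+1)].
  V(2,0) = exp(-r*dt) * [p*0.000000 + (1-p)*0.443671] = 0.229089
  V(2,1) = exp(-r*dt) * [p*0.443671 + (1-p)*1.897028] = 1.193838
  V(2,2) = exp(-r*dt) * [p*1.897028 + (1-p)*3.131416] = 2.533243
  V(1,0) = exp(-r*dt) * [p*0.229089 + (1-p)*1.193838] = 0.727095
  V(1,1) = exp(-r*dt) * [p*1.193838 + (1-p)*2.533243] = 1.884708
  V(0,0) = exp(-r*dt) * [p*0.727095 + (1-p)*1.884708] = 1.324382

Answer: Price = V(0,0) = 1.3244


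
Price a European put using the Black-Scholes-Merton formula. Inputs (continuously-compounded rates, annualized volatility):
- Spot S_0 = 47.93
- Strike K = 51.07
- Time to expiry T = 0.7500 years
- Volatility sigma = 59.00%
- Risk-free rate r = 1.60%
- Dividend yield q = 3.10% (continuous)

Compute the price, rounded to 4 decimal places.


Answer: Price = 11.7275

Derivation:
d1 = (ln(S/K) + (r - q + 0.5*sigma^2) * T) / (sigma * sqrt(T)) = 0.10926965
d2 = d1 - sigma * sqrt(T) = -0.40168534
exp(-rT) = 0.98807171; exp(-qT) = 0.97701820
P = K * exp(-rT) * N(-d2) - S_0 * exp(-qT) * N(-d1)
N(-d1) = 0.45649431; N(-d2) = 0.65604219
P = 51.0700 * 0.98807171 * 0.65604219 - 47.9300 * 0.97701820 * 0.45649431 = 11.7275


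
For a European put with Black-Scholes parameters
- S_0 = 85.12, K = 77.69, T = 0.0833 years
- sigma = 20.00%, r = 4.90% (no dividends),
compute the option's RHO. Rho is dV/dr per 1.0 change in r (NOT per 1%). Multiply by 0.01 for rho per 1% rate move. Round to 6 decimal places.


d1 = 1.6818663518; d2 = 1.6241428730
phi(d1) = 0.0969775524; exp(-qT) = 1.0000000000; exp(-rT) = 0.9959266188
N(-d2) = 0.0521726599
Rho = -K*T*exp(-rT)*N(-d2) = -77.6900 * 0.0833 * 0.9959266188 * 0.0521726599 = -0.336264

Answer: Rho = -0.336264


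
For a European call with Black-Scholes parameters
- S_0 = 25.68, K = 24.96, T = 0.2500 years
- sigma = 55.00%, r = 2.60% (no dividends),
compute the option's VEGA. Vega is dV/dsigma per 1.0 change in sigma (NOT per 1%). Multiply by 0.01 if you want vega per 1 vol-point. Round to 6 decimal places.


Answer: Vega = 4.946272

Derivation:
d1 = 0.2645470375; d2 = -0.0104529625
phi(d1) = 0.3852236899; exp(-qT) = 1.0000000000; exp(-rT) = 0.9935210793
Vega = S * exp(-qT) * phi(d1) * sqrt(T) = 25.6800 * 1.0000000000 * 0.3852236899 * 0.5000000000 = 4.946272


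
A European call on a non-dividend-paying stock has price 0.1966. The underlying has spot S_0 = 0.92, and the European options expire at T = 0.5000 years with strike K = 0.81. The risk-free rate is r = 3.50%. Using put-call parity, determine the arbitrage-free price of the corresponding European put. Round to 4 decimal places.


Put-call parity: C - P = S_0 * exp(-qT) - K * exp(-rT).
S_0 * exp(-qT) = 0.9200 * 1.00000000 = 0.92000000
K * exp(-rT) = 0.8100 * 0.98265224 = 0.79594831
P = C - S*exp(-qT) + K*exp(-rT)
P = 0.1966 - 0.92000000 + 0.79594831 = 0.0725

Answer: Put price = 0.0725


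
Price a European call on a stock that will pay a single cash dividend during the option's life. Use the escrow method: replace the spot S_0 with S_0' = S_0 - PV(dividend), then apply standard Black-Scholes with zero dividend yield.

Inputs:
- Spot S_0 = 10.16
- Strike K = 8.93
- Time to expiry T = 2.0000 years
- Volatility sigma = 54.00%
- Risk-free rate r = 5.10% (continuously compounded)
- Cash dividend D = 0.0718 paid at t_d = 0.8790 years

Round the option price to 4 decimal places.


PV(D) = D * exp(-r * t_d) = 0.0718 * 0.95616097 = 0.06865236
S_0' = S_0 - PV(D) = 10.1600 - 0.06865236 = 10.09134764
d1 = (ln(S_0'/K) + (r + sigma^2/2)*T) / (sigma*sqrt(T)) = 0.67549910
d2 = d1 - sigma*sqrt(T) = -0.08817623
exp(-rT) = 0.90302955
N(d1) = 0.75032064; N(d2) = 0.46486831
C = S_0' * N(d1) - K * exp(-rT) * N(d2) = 10.09134764 * 0.75032064 - 8.9300 * 0.90302955 * 0.46486831 = 3.8230

Answer: Price = 3.8230


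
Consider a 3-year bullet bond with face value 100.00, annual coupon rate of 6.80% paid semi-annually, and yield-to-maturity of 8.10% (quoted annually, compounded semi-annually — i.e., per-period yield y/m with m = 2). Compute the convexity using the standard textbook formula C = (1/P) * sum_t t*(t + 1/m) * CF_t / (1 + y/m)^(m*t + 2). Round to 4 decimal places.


Coupon per period c = face * coupon_rate / m = 3.400000
Periods per year m = 2; per-period yield y/m = 0.040500
Number of cashflows N = 6
Cashflows (t years, CF_t, discount factor 1/(1+y/m)^(m*t), PV):
  t = 0.5000: CF_t = 3.400000, DF = 0.961076, PV = 3.267660
  t = 1.0000: CF_t = 3.400000, DF = 0.923668, PV = 3.140471
  t = 1.5000: CF_t = 3.400000, DF = 0.887715, PV = 3.018232
  t = 2.0000: CF_t = 3.400000, DF = 0.853162, PV = 2.900752
  t = 2.5000: CF_t = 3.400000, DF = 0.819954, PV = 2.787844
  t = 3.0000: CF_t = 103.400000, DF = 0.788039, PV = 81.483192
Price P = sum_t PV_t = 96.598150
Convexity numerator sum_t t*(t + 1/m) * CF_t / (1+y/m)^(m*t + 2):
  t = 0.5000: term = 1.509116
  t = 1.0000: term = 4.351128
  t = 1.5000: term = 8.363533
  t = 2.0000: term = 13.396656
  t = 2.5000: term = 19.312815
  t = 3.0000: term = 790.265752
Convexity = (1/P) * sum = 837.199001 / 96.598150 = 8.666822

Answer: Convexity = 8.6668


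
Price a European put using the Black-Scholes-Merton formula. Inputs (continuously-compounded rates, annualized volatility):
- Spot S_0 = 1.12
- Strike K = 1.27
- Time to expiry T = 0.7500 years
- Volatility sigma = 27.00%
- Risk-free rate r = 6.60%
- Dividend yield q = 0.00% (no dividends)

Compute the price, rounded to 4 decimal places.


Answer: Price = 0.1584

Derivation:
d1 = (ln(S/K) + (r - q + 0.5*sigma^2) * T) / (sigma * sqrt(T)) = -0.20891832
d2 = d1 - sigma * sqrt(T) = -0.44274518
exp(-rT) = 0.95170516; exp(-qT) = 1.00000000
P = K * exp(-rT) * N(-d2) - S_0 * exp(-qT) * N(-d1)
N(-d1) = 0.58274400; N(-d2) = 0.67102497
P = 1.2700 * 0.95170516 * 0.67102497 - 1.1200 * 1.00000000 * 0.58274400 = 0.1584


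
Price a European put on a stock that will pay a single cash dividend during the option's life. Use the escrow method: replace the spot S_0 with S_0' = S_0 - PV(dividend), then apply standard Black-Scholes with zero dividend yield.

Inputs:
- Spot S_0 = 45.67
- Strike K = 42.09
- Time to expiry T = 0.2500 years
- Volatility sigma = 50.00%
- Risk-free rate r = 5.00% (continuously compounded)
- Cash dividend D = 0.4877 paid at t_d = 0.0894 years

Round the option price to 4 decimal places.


Answer: Price = 2.7429

Derivation:
PV(D) = D * exp(-r * t_d) = 0.4877 * 0.99553998 = 0.48552485
S_0' = S_0 - PV(D) = 45.6700 - 0.48552485 = 45.18447515
d1 = (ln(S_0'/K) + (r + sigma^2/2)*T) / (sigma*sqrt(T)) = 0.45877350
d2 = d1 - sigma*sqrt(T) = 0.20877350
exp(-rT) = 0.98757780
N(-d1) = 0.32319841; N(-d2) = 0.41731253
P = K * exp(-rT) * N(-d2) - S_0' * N(-d1) = 42.0900 * 0.98757780 * 0.41731253 - 45.18447515 * 0.32319841 = 2.7429


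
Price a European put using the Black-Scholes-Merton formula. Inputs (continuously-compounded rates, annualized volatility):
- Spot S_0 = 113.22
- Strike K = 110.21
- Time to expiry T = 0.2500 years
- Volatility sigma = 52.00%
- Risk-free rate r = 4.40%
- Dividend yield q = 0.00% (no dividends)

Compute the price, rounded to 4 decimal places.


Answer: Price = 9.5064

Derivation:
d1 = (ln(S/K) + (r - q + 0.5*sigma^2) * T) / (sigma * sqrt(T)) = 0.27594305
d2 = d1 - sigma * sqrt(T) = 0.01594305
exp(-rT) = 0.98906028; exp(-qT) = 1.00000000
P = K * exp(-rT) * N(-d2) - S_0 * exp(-qT) * N(-d1)
N(-d1) = 0.39129591; N(-d2) = 0.49363991
P = 110.2100 * 0.98906028 * 0.49363991 - 113.2200 * 1.00000000 * 0.39129591 = 9.5064


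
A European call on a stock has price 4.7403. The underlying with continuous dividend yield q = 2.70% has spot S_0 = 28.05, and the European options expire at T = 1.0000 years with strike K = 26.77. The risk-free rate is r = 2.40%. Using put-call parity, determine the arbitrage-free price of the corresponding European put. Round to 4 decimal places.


Answer: Put price = 3.5727

Derivation:
Put-call parity: C - P = S_0 * exp(-qT) - K * exp(-rT).
S_0 * exp(-qT) = 28.0500 * 0.97336124 = 27.30278282
K * exp(-rT) = 26.7700 * 0.97628571 = 26.13516845
P = C - S*exp(-qT) + K*exp(-rT)
P = 4.7403 - 27.30278282 + 26.13516845 = 3.5727


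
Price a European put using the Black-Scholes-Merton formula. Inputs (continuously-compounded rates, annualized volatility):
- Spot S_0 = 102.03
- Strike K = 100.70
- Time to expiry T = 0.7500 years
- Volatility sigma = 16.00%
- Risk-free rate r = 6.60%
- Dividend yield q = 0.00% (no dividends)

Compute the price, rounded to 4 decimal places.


Answer: Price = 2.9156

Derivation:
d1 = (ln(S/K) + (r - q + 0.5*sigma^2) * T) / (sigma * sqrt(T)) = 0.52121081
d2 = d1 - sigma * sqrt(T) = 0.38264674
exp(-rT) = 0.95170516; exp(-qT) = 1.00000000
P = K * exp(-rT) * N(-d2) - S_0 * exp(-qT) * N(-d1)
N(-d1) = 0.30110996; N(-d2) = 0.35099085
P = 100.7000 * 0.95170516 * 0.35099085 - 102.0300 * 1.00000000 * 0.30110996 = 2.9156


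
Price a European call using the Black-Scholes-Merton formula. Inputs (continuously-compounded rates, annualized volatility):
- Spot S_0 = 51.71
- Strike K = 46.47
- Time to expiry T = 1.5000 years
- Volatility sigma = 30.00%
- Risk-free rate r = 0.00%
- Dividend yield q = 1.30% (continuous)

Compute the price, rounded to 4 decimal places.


Answer: Price = 9.4001

Derivation:
d1 = (ln(S/K) + (r - q + 0.5*sigma^2) * T) / (sigma * sqrt(T)) = 0.42143265
d2 = d1 - sigma * sqrt(T) = 0.05400919
exp(-rT) = 1.00000000; exp(-qT) = 0.98068890
C = S_0 * exp(-qT) * N(d1) - K * exp(-rT) * N(d2)
N(d1) = 0.66328041; N(d2) = 0.52153608
C = 51.7100 * 0.98068890 * 0.66328041 - 46.4700 * 1.00000000 * 0.52153608 = 9.4001


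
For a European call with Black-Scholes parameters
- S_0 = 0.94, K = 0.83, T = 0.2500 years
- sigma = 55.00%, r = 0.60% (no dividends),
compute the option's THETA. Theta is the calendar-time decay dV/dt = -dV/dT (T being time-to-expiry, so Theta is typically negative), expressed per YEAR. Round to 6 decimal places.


d1 = 0.5955151799; d2 = 0.3205151799
phi(d1) = 0.3341191216; exp(-qT) = 1.0000000000; exp(-rT) = 0.9985011244
Theta = -S*exp(-qT)*phi(d1)*sigma/(2*sqrt(T)) - r*K*exp(-rT)*N(d2) + q*S*exp(-qT)*N(d1)
N(d1) = 0.7242504224; N(d2) = 0.6257110875; sqrt(T) = 0.5000000000
Term 1 = -0.9400 * 1.0000000000 * 0.3341191216 * 0.5500 / (2 * 0.5000000000) = -0.1727395859
Term 2 = -0.0060 * 0.8300 * 0.9985011244 * 0.6257110875 = -0.0031113707
Term 3 = 0 (no dividend yield, q = 0)
Theta = -0.1727395859 + (-0.0031113707) + (0.0000000000) = -0.175851

Answer: Theta = -0.175851


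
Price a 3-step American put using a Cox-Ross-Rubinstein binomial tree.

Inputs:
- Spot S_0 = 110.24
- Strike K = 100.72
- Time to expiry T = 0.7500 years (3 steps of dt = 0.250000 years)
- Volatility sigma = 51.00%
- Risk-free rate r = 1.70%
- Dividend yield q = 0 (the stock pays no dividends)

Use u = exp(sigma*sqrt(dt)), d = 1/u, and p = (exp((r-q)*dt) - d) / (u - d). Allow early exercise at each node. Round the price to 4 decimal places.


dt = T/N = 0.250000
u = exp(sigma*sqrt(dt)) = 1.290462; d = 1/u = 0.774916
p = (exp((r-q)*dt) - d) / (u - d) = 0.444854
Discount per step: exp(-r*dt) = 0.995759
Stock lattice S(k, i) with i counting down-moves:
  k=0: S(0,0) = 110.2400
  k=1: S(1,0) = 142.2605; S(1,1) = 85.4268
  k=2: S(2,0) = 183.5817; S(2,1) = 110.2400; S(2,2) = 66.1986
  k=3: S(3,0) = 236.9051; S(3,1) = 142.2605; S(3,2) = 85.4268; S(3,3) = 51.2984
Terminal payoffs V(N, i) = max(K - S_T, 0):
  V(3,0) = 0.000000; V(3,1) = 0.000000; V(3,2) = 15.293205; V(3,3) = 49.421587
Backward induction: V(k, i) = exp(-r*dt) * [p * V(k+1, i) + (1-p) * V(k+1, i+1)]; then take max(V_cont, immediate exercise) for American.
  V(2,0) = exp(-r*dt) * [p*0.000000 + (1-p)*0.000000] = 0.000000; exercise = 0.000000; V(2,0) = max -> 0.000000
  V(2,1) = exp(-r*dt) * [p*0.000000 + (1-p)*15.293205] = 8.453949; exercise = 0.000000; V(2,1) = max -> 8.453949
  V(2,2) = exp(-r*dt) * [p*15.293205 + (1-p)*49.421587] = 34.094216; exercise = 34.521367; V(2,2) = max -> 34.521367
  V(1,0) = exp(-r*dt) * [p*0.000000 + (1-p)*8.453949] = 4.673268; exercise = 0.000000; V(1,0) = max -> 4.673268
  V(1,1) = exp(-r*dt) * [p*8.453949 + (1-p)*34.521367] = 22.827935; exercise = 15.293205; V(1,1) = max -> 22.827935
  V(0,0) = exp(-r*dt) * [p*4.673268 + (1-p)*22.827935] = 14.689189; exercise = 0.000000; V(0,0) = max -> 14.689189

Answer: Price = V(0,0) = 14.6892


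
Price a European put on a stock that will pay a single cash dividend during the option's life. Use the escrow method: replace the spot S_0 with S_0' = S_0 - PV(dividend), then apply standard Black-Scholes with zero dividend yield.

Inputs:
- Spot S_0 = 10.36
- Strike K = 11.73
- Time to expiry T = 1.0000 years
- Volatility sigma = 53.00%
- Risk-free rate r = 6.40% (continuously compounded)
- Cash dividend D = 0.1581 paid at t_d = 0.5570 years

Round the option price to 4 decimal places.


PV(D) = D * exp(-r * t_d) = 0.1581 * 0.96497991 = 0.15256332
S_0' = S_0 - PV(D) = 10.3600 - 0.15256332 = 10.20743668
d1 = (ln(S_0'/K) + (r + sigma^2/2)*T) / (sigma*sqrt(T)) = 0.12342807
d2 = d1 - sigma*sqrt(T) = -0.40657193
exp(-rT) = 0.93800500
N(-d1) = 0.45088406; N(-d2) = 0.65783879
P = K * exp(-rT) * N(-d2) - S_0' * N(-d1) = 11.7300 * 0.93800500 * 0.65783879 - 10.20743668 * 0.45088406 = 2.6357

Answer: Price = 2.6357


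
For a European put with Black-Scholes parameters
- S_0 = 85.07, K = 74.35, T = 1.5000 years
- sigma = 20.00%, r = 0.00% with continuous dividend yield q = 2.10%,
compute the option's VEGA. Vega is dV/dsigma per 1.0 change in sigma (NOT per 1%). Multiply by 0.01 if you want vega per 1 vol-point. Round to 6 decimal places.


d1 = 0.5437490582; d2 = 0.2988000840
phi(d1) = 0.3441182081; exp(-qT) = 0.9689909565; exp(-rT) = 1.0000000000
Vega = S * exp(-qT) * phi(d1) * sqrt(T) = 85.0700 * 0.9689909565 * 0.3441182081 * 1.2247448714 = 34.741570

Answer: Vega = 34.741570


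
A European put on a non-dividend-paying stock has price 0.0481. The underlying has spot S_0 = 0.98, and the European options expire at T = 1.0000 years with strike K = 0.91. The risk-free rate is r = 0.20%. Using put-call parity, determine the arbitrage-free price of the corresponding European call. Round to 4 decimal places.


Answer: Call price = 0.1199

Derivation:
Put-call parity: C - P = S_0 * exp(-qT) - K * exp(-rT).
S_0 * exp(-qT) = 0.9800 * 1.00000000 = 0.98000000
K * exp(-rT) = 0.9100 * 0.99800200 = 0.90818182
C = P + S*exp(-qT) - K*exp(-rT)
C = 0.0481 + 0.98000000 - 0.90818182 = 0.1199


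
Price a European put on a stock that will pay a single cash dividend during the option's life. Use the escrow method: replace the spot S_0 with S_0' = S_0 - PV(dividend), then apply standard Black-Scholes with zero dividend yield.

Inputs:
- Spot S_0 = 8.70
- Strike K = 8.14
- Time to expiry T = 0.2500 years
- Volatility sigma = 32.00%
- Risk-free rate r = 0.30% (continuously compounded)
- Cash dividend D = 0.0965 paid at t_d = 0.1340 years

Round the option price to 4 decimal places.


Answer: Price = 0.3312

Derivation:
PV(D) = D * exp(-r * t_d) = 0.0965 * 0.99959808 = 0.09646121
S_0' = S_0 - PV(D) = 8.7000 - 0.09646121 = 8.60353879
d1 = (ln(S_0'/K) + (r + sigma^2/2)*T) / (sigma*sqrt(T)) = 0.43083391
d2 = d1 - sigma*sqrt(T) = 0.27083391
exp(-rT) = 0.99925028
N(-d1) = 0.33329457; N(-d2) = 0.39325939
P = K * exp(-rT) * N(-d2) - S_0' * N(-d1) = 8.1400 * 0.99925028 * 0.39325939 - 8.60353879 * 0.33329457 = 0.3312


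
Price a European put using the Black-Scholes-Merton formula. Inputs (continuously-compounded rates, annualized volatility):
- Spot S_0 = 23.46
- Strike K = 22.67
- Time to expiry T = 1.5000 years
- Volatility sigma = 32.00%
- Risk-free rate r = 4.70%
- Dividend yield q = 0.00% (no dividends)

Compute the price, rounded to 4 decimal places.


Answer: Price = 2.4181

Derivation:
d1 = (ln(S/K) + (r - q + 0.5*sigma^2) * T) / (sigma * sqrt(T)) = 0.46324540
d2 = d1 - sigma * sqrt(T) = 0.07132705
exp(-rT) = 0.93192774; exp(-qT) = 1.00000000
P = K * exp(-rT) * N(-d2) - S_0 * exp(-qT) * N(-d1)
N(-d1) = 0.32159424; N(-d2) = 0.47156874
P = 22.6700 * 0.93192774 * 0.47156874 - 23.4600 * 1.00000000 * 0.32159424 = 2.4181


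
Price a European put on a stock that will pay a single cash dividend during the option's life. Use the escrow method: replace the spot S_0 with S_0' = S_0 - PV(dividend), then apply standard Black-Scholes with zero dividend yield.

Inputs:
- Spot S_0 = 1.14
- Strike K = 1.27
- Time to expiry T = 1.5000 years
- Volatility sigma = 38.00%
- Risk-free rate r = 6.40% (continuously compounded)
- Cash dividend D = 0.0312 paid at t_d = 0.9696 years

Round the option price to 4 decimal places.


Answer: Price = 0.2306

Derivation:
PV(D) = D * exp(-r * t_d) = 0.0312 * 0.93983176 = 0.02932275
S_0' = S_0 - PV(D) = 1.1400 - 0.02932275 = 1.11067725
d1 = (ln(S_0'/K) + (r + sigma^2/2)*T) / (sigma*sqrt(T)) = 0.15095102
d2 = d1 - sigma*sqrt(T) = -0.31445204
exp(-rT) = 0.90846402
N(-d1) = 0.44000718; N(-d2) = 0.62341113
P = K * exp(-rT) * N(-d2) - S_0' * N(-d1) = 1.2700 * 0.90846402 * 0.62341113 - 1.11067725 * 0.44000718 = 0.2306


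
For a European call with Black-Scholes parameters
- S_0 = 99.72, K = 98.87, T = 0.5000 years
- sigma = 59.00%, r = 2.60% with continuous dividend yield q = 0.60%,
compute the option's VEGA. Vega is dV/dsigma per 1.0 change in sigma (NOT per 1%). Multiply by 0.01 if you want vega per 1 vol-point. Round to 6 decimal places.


d1 = 0.2530852687; d2 = -0.1641077322
phi(d1) = 0.3863681491; exp(-qT) = 0.9970044955; exp(-rT) = 0.9870841350
Vega = S * exp(-qT) * phi(d1) * sqrt(T) = 99.7200 * 0.9970044955 * 0.3863681491 * 0.7071067812 = 27.162248

Answer: Vega = 27.162248


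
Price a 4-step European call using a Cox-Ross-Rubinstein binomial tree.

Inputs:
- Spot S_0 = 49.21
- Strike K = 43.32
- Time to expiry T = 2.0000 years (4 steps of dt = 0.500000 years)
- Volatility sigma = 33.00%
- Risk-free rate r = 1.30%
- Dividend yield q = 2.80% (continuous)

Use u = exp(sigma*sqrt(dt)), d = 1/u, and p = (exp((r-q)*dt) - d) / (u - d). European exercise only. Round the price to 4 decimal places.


Answer: Price = V(0,0) = 10.7681

Derivation:
dt = T/N = 0.500000
u = exp(sigma*sqrt(dt)) = 1.262817; d = 1/u = 0.791880
p = (exp((r-q)*dt) - d) / (u - d) = 0.426061
Discount per step: exp(-r*dt) = 0.993521
Stock lattice S(k, i) with i counting down-moves:
  k=0: S(0,0) = 49.2100
  k=1: S(1,0) = 62.1432; S(1,1) = 38.9684
  k=2: S(2,0) = 78.4756; S(2,1) = 49.2100; S(2,2) = 30.8583
  k=3: S(3,0) = 99.1003; S(3,1) = 62.1432; S(3,2) = 38.9684; S(3,3) = 24.4361
  k=4: S(4,0) = 125.1456; S(4,1) = 78.4756; S(4,2) = 49.2100; S(4,3) = 30.8583; S(4,4) = 19.3505
Terminal payoffs V(N, i) = max(S_T - K, 0):
  V(4,0) = 81.825593; V(4,1) = 35.155567; V(4,2) = 5.890000; V(4,3) = 0.000000; V(4,4) = 0.000000
Backward induction: V(k, i) = exp(-r*dt) * [p * V(k+1, i) + (1-p) * V(k+1, i+1)].
  V(3,0) = exp(-r*dt) * [p*81.825593 + (1-p)*35.155567] = 54.683239
  V(3,1) = exp(-r*dt) * [p*35.155567 + (1-p)*5.890000] = 18.239966
  V(3,2) = exp(-r*dt) * [p*5.890000 + (1-p)*0.000000] = 2.493240
  V(3,3) = exp(-r*dt) * [p*0.000000 + (1-p)*0.000000] = 0.000000
  V(2,0) = exp(-r*dt) * [p*54.683239 + (1-p)*18.239966] = 33.548244
  V(2,1) = exp(-r*dt) * [p*18.239966 + (1-p)*2.493240] = 9.142682
  V(2,2) = exp(-r*dt) * [p*2.493240 + (1-p)*0.000000] = 1.055389
  V(1,0) = exp(-r*dt) * [p*33.548244 + (1-p)*9.142682] = 19.414332
  V(1,1) = exp(-r*dt) * [p*9.142682 + (1-p)*1.055389] = 4.471906
  V(0,0) = exp(-r*dt) * [p*19.414332 + (1-p)*4.471906] = 10.768068


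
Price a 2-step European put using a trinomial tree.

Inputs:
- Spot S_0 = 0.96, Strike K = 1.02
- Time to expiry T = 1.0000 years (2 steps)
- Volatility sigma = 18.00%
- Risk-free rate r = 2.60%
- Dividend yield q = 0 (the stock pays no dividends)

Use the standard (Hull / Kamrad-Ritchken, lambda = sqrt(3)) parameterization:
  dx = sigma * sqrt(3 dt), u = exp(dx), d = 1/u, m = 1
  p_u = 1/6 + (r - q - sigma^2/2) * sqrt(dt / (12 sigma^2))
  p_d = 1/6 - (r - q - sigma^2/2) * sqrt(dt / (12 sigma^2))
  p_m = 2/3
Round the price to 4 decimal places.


Answer: Price = V(0,0) = 0.0892

Derivation:
dt = T/N = 0.500000; dx = sigma*sqrt(3*dt) = 0.220454
u = exp(dx) = 1.246643; d = 1/u = 0.802154
p_u = 0.177780, p_m = 0.666667, p_d = 0.155553
Discount per step: exp(-r*dt) = 0.987084
Stock lattice S(k, j) with j the centered position index:
  k=0: S(0,+0) = 0.9600
  k=1: S(1,-1) = 0.7701; S(1,+0) = 0.9600; S(1,+1) = 1.1968
  k=2: S(2,-2) = 0.6177; S(2,-1) = 0.7701; S(2,+0) = 0.9600; S(2,+1) = 1.1968; S(2,+2) = 1.4920
Terminal payoffs V(N, j) = max(K - S_T, 0):
  V(2,-2) = 0.402286; V(2,-1) = 0.249932; V(2,+0) = 0.060000; V(2,+1) = 0.000000; V(2,+2) = 0.000000
Backward induction: V(k, j) = exp(-r*dt) * [p_u * V(k+1, j+1) + p_m * V(k+1, j) + p_d * V(k+1, j-1)]
  V(1,-1) = exp(-r*dt) * [p_u*0.060000 + p_m*0.249932 + p_d*0.402286] = 0.236767
  V(1,+0) = exp(-r*dt) * [p_u*0.000000 + p_m*0.060000 + p_d*0.249932] = 0.077859
  V(1,+1) = exp(-r*dt) * [p_u*0.000000 + p_m*0.000000 + p_d*0.060000] = 0.009213
  V(0,+0) = exp(-r*dt) * [p_u*0.009213 + p_m*0.077859 + p_d*0.236767] = 0.089206


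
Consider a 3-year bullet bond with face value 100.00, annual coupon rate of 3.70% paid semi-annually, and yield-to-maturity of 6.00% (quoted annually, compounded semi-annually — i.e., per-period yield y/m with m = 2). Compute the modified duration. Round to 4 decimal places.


Coupon per period c = face * coupon_rate / m = 1.850000
Periods per year m = 2; per-period yield y/m = 0.030000
Number of cashflows N = 6
Cashflows (t years, CF_t, discount factor 1/(1+y/m)^(m*t), PV):
  t = 0.5000: CF_t = 1.850000, DF = 0.970874, PV = 1.796117
  t = 1.0000: CF_t = 1.850000, DF = 0.942596, PV = 1.743802
  t = 1.5000: CF_t = 1.850000, DF = 0.915142, PV = 1.693012
  t = 2.0000: CF_t = 1.850000, DF = 0.888487, PV = 1.643701
  t = 2.5000: CF_t = 1.850000, DF = 0.862609, PV = 1.595826
  t = 3.0000: CF_t = 101.850000, DF = 0.837484, PV = 85.297772
Price P = sum_t PV_t = 93.770230
First compute Macaulay numerator sum_t t * PV_t:
  t * PV_t at t = 0.5000: 0.898058
  t * PV_t at t = 1.0000: 1.743802
  t * PV_t at t = 1.5000: 2.539518
  t * PV_t at t = 2.0000: 3.287402
  t * PV_t at t = 2.5000: 3.989566
  t * PV_t at t = 3.0000: 255.893315
Macaulay duration D = 268.351661 / 93.770230 = 2.861800
Modified duration = D / (1 + y/m) = 2.861800 / (1 + 0.030000) = 2.778447

Answer: Modified duration = 2.7784


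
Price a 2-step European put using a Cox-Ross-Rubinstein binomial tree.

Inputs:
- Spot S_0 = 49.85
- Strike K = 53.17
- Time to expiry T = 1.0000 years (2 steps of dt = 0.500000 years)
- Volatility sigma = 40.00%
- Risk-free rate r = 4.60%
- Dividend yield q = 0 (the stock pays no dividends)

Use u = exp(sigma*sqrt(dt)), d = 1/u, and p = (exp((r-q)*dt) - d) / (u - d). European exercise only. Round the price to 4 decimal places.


Answer: Price = V(0,0) = 8.2395

Derivation:
dt = T/N = 0.500000
u = exp(sigma*sqrt(dt)) = 1.326896; d = 1/u = 0.753638
p = (exp((r-q)*dt) - d) / (u - d) = 0.470343
Discount per step: exp(-r*dt) = 0.977262
Stock lattice S(k, i) with i counting down-moves:
  k=0: S(0,0) = 49.8500
  k=1: S(1,0) = 66.1458; S(1,1) = 37.5689
  k=2: S(2,0) = 87.7686; S(2,1) = 49.8500; S(2,2) = 28.3133
Terminal payoffs V(N, i) = max(K - S_T, 0):
  V(2,0) = 0.000000; V(2,1) = 3.320000; V(2,2) = 24.856660
Backward induction: V(k, i) = exp(-r*dt) * [p * V(k+1, i) + (1-p) * V(k+1, i+1)].
  V(1,0) = exp(-r*dt) * [p*0.000000 + (1-p)*3.320000] = 1.718477
  V(1,1) = exp(-r*dt) * [p*3.320000 + (1-p)*24.856660] = 14.392176
  V(0,0) = exp(-r*dt) * [p*1.718477 + (1-p)*14.392176] = 8.239480


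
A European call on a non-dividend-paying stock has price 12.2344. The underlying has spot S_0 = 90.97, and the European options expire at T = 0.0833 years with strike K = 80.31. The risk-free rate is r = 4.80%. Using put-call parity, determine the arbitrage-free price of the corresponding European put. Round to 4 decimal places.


Answer: Put price = 1.2539

Derivation:
Put-call parity: C - P = S_0 * exp(-qT) - K * exp(-rT).
S_0 * exp(-qT) = 90.9700 * 1.00000000 = 90.97000000
K * exp(-rT) = 80.3100 * 0.99600958 = 79.98952961
P = C - S*exp(-qT) + K*exp(-rT)
P = 12.2344 - 90.97000000 + 79.98952961 = 1.2539


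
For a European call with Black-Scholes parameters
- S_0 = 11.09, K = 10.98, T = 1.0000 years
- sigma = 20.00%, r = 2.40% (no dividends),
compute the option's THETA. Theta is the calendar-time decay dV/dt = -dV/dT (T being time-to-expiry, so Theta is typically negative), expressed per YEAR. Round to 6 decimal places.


Answer: Theta = -0.562407

Derivation:
d1 = 0.2698418264; d2 = 0.0698418264
phi(d1) = 0.3846790846; exp(-qT) = 1.0000000000; exp(-rT) = 0.9762857098
Theta = -S*exp(-qT)*phi(d1)*sigma/(2*sqrt(T)) - r*K*exp(-rT)*N(d2) + q*S*exp(-qT)*N(d1)
N(d1) = 0.6063590284; N(d2) = 0.5278402221; sqrt(T) = 1.0000000000
Term 1 = -11.0900 * 1.0000000000 * 0.3846790846 * 0.2000 / (2 * 1.0000000000) = -0.4266091048
Term 2 = -0.0240 * 10.9800 * 0.9762857098 * 0.5278402221 = -0.1357978816
Term 3 = 0 (no dividend yield, q = 0)
Theta = -0.4266091048 + (-0.1357978816) + (0.0000000000) = -0.562407


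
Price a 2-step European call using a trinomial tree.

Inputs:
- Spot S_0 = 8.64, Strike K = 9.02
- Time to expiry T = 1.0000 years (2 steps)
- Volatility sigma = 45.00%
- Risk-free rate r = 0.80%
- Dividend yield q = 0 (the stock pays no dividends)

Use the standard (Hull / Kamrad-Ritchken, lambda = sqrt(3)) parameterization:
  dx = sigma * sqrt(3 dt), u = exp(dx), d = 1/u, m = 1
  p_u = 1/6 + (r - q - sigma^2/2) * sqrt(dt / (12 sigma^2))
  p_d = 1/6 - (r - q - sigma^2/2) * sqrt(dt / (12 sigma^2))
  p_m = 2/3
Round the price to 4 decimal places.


Answer: Price = V(0,0) = 1.2432

Derivation:
dt = T/N = 0.500000; dx = sigma*sqrt(3*dt) = 0.551135
u = exp(dx) = 1.735222; d = 1/u = 0.576295
p_u = 0.124368, p_m = 0.666667, p_d = 0.208966
Discount per step: exp(-r*dt) = 0.996008
Stock lattice S(k, j) with j the centered position index:
  k=0: S(0,+0) = 8.6400
  k=1: S(1,-1) = 4.9792; S(1,+0) = 8.6400; S(1,+1) = 14.9923
  k=2: S(2,-2) = 2.8695; S(2,-1) = 4.9792; S(2,+0) = 8.6400; S(2,+1) = 14.9923; S(2,+2) = 26.0150
Terminal payoffs V(N, j) = max(S_T - K, 0):
  V(2,-2) = 0.000000; V(2,-1) = 0.000000; V(2,+0) = 0.000000; V(2,+1) = 5.972316; V(2,+2) = 16.994991
Backward induction: V(k, j) = exp(-r*dt) * [p_u * V(k+1, j+1) + p_m * V(k+1, j) + p_d * V(k+1, j-1)]
  V(1,-1) = exp(-r*dt) * [p_u*0.000000 + p_m*0.000000 + p_d*0.000000] = 0.000000
  V(1,+0) = exp(-r*dt) * [p_u*5.972316 + p_m*0.000000 + p_d*0.000000] = 0.739797
  V(1,+1) = exp(-r*dt) * [p_u*16.994991 + p_m*5.972316 + p_d*0.000000] = 6.070838
  V(0,+0) = exp(-r*dt) * [p_u*6.070838 + p_m*0.739797 + p_d*0.000000] = 1.243231


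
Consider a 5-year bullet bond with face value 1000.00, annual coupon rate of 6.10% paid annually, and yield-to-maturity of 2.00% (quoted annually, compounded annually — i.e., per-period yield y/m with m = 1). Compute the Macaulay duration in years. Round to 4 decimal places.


Coupon per period c = face * coupon_rate / m = 61.000000
Periods per year m = 1; per-period yield y/m = 0.020000
Number of cashflows N = 5
Cashflows (t years, CF_t, discount factor 1/(1+y/m)^(m*t), PV):
  t = 1.0000: CF_t = 61.000000, DF = 0.980392, PV = 59.803922
  t = 2.0000: CF_t = 61.000000, DF = 0.961169, PV = 58.631296
  t = 3.0000: CF_t = 61.000000, DF = 0.942322, PV = 57.481662
  t = 4.0000: CF_t = 61.000000, DF = 0.923845, PV = 56.354571
  t = 5.0000: CF_t = 1061.000000, DF = 0.905731, PV = 960.980389
Price P = sum_t PV_t = 1193.251840
Macaulay numerator sum_t t * PV_t:
  t * PV_t at t = 1.0000: 59.803922
  t * PV_t at t = 2.0000: 117.262591
  t * PV_t at t = 3.0000: 172.444987
  t * PV_t at t = 4.0000: 225.418284
  t * PV_t at t = 5.0000: 4804.901946
Macaulay duration D = (sum_t t * PV_t) / P = 5379.831730 / 1193.251840 = 4.508547

Answer: Macaulay duration = 4.5085 years
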